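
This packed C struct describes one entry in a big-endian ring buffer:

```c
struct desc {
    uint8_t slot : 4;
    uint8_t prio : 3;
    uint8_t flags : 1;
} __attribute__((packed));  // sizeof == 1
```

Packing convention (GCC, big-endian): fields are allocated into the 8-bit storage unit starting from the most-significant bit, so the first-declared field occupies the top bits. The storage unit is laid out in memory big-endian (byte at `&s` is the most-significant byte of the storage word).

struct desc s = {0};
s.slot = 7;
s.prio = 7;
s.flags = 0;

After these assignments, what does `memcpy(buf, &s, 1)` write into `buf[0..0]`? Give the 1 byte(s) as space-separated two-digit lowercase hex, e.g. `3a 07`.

7e

slot:4 = 7 → 0x7 << 4 → word 0x70
prio:3 = 7 → 0x7 << 1 → word 0x7e
flags:1 = 0 → 0x0 << 0 → word 0x7e
word = 0x7e → big-endian bytes:
  [0]=0x7e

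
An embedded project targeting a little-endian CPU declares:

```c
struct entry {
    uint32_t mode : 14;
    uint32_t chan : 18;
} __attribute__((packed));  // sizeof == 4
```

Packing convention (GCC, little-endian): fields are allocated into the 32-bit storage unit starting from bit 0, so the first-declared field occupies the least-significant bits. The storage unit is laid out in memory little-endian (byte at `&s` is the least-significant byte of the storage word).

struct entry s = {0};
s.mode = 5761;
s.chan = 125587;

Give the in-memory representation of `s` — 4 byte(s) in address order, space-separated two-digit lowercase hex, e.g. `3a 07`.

81 d6 a4 7a

[0+:14] mode=5761 & 0x3fff = 0x1681; word=0x00001681
[14+:18] chan=125587 & 0x3ffff = 0x1ea93; word=0x7aa4d681
word = 0x7aa4d681 → little-endian bytes:
  [0]=0x81  [1]=0xd6  [2]=0xa4  [3]=0x7a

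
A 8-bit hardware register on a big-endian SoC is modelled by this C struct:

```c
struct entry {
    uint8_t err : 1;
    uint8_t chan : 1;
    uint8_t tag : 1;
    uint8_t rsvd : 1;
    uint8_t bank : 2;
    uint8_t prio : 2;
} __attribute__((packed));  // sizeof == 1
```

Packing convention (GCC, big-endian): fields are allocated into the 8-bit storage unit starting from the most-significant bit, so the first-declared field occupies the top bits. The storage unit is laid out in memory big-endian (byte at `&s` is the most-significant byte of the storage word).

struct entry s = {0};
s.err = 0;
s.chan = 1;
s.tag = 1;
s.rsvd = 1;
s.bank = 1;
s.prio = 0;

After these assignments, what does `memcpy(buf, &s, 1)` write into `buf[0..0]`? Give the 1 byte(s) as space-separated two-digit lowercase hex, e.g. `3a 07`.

74

err (1b) val=0 bits=0x0 at bit 7: 0x00
chan (1b) val=1 bits=0x1 at bit 6: 0x40
tag (1b) val=1 bits=0x1 at bit 5: 0x60
rsvd (1b) val=1 bits=0x1 at bit 4: 0x70
bank (2b) val=1 bits=0x1 at bit 2: 0x74
prio (2b) val=0 bits=0x0 at bit 0: 0x74
word = 0x74 → big-endian bytes:
  [0]=0x74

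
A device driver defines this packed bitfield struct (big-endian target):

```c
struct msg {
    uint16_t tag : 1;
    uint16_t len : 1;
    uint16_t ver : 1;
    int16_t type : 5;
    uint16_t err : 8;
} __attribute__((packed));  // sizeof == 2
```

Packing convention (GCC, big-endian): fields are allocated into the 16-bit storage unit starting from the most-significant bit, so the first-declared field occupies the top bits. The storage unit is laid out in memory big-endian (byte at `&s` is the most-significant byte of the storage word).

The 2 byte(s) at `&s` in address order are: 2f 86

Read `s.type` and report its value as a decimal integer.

[0]=0x2f [1]=0x86 (big-endian) → word 0x2f86
tag:1 @ bit 15 → (0x2f86>>15)&0x1 = 0x0
len:1 @ bit 14 → (0x2f86>>14)&0x1 = 0x0
ver:1 @ bit 13 → (0x2f86>>13)&0x1 = 0x1
type:5 @ bit 8 → (0x2f86>>8)&0x1f = 0xf  ←
err:8 @ bit 0 → (0x2f86>>0)&0xff = 0x86
type signed 5b, MSB=0: value = 15

15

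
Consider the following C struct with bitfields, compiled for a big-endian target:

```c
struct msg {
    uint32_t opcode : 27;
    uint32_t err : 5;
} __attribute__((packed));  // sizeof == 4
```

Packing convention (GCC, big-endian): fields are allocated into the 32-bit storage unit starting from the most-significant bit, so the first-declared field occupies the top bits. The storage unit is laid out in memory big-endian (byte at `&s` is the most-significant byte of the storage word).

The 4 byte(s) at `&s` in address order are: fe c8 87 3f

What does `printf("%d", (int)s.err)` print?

[0]=0xfe [1]=0xc8 [2]=0x87 [3]=0x3f (big-endian) → word 0xfec8873f
opcode [5+:27] = (word>>5) & 0x7ffffff = 133579833
err [0+:5] = (word>>0) & 0x1f = 31  ←

31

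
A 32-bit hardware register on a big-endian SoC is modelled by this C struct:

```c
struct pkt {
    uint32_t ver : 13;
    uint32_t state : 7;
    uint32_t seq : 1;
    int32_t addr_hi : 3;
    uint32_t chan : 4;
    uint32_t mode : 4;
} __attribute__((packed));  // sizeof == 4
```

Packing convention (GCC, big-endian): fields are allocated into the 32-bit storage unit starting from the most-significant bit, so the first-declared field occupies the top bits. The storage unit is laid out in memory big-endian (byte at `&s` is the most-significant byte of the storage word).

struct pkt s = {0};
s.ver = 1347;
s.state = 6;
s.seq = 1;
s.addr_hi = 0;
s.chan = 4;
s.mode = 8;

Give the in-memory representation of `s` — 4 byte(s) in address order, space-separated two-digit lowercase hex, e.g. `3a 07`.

2a 18 68 48

[19+:13] ver=1347 & 0x1fff = 0x543; word=0x2a180000
[12+:7] state=6 & 0x7f = 0x6; word=0x2a186000
[11+:1] seq=1 & 0x1 = 0x1; word=0x2a186800
[8+:3] addr_hi=0 & 0x7 = 0x0; word=0x2a186800
[4+:4] chan=4 & 0xf = 0x4; word=0x2a186840
[0+:4] mode=8 & 0xf = 0x8; word=0x2a186848
word = 0x2a186848 → big-endian bytes:
  [0]=0x2a  [1]=0x18  [2]=0x68  [3]=0x48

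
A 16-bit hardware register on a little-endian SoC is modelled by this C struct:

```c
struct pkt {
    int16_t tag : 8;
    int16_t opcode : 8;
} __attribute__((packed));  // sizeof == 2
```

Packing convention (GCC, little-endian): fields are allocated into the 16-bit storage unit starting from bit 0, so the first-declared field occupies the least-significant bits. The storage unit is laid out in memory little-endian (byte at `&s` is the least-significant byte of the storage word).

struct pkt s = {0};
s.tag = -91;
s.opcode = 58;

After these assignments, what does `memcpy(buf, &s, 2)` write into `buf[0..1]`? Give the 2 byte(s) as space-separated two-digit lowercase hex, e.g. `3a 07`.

a5 3a

tag:8 = -91 → 0xa5 << 0 → word 0x00a5
opcode:8 = 58 → 0x3a << 8 → word 0x3aa5
word = 0x3aa5 → little-endian bytes:
  [0]=0xa5  [1]=0x3a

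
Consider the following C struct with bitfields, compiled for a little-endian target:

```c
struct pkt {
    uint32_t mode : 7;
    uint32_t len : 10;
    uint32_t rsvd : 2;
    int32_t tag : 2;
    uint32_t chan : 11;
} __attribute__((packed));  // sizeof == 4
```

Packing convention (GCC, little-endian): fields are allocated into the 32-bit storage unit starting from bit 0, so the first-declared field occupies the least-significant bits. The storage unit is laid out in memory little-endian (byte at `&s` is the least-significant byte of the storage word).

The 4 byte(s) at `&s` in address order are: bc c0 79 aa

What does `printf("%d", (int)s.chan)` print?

[0]=0xbc [1]=0xc0 [2]=0x79 [3]=0xaa (little-endian) → word 0xaa79c0bc
mode [0+:7] = (word>>0) & 0x7f = 60
len [7+:10] = (word>>7) & 0x3ff = 897
rsvd [17+:2] = (word>>17) & 0x3 = 0
tag [19+:2] = (word>>19) & 0x3 = 3
chan [21+:11] = (word>>21) & 0x7ff = 1363  ←

1363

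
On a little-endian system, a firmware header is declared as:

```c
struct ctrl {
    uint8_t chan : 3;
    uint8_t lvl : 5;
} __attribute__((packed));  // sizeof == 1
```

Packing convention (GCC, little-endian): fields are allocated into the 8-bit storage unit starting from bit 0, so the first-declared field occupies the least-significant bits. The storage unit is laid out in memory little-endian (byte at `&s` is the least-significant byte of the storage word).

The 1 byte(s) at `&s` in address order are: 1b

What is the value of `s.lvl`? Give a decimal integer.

[0]=0x1b (little-endian) → word 0x1b
chan:3 @ bit 0 → (0x1b>>0)&0x7 = 0x3
lvl:5 @ bit 3 → (0x1b>>3)&0x1f = 0x3  ←

3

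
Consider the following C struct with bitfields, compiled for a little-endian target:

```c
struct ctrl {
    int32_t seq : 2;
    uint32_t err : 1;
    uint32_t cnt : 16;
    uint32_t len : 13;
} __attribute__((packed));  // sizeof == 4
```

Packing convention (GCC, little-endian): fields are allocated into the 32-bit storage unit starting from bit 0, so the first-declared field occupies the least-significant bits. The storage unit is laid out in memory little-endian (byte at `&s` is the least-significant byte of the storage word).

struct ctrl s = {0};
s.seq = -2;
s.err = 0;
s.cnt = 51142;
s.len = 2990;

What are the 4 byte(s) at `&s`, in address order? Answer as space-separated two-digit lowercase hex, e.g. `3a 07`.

seq (2b) val=-2 bits=0x2 at bit 0: 0x00000002
err (1b) val=0 bits=0x0 at bit 2: 0x00000002
cnt (16b) val=51142 bits=0xc7c6 at bit 3: 0x00063e32
len (13b) val=2990 bits=0xbae at bit 19: 0x5d763e32
word = 0x5d763e32 → little-endian bytes:
  [0]=0x32  [1]=0x3e  [2]=0x76  [3]=0x5d

32 3e 76 5d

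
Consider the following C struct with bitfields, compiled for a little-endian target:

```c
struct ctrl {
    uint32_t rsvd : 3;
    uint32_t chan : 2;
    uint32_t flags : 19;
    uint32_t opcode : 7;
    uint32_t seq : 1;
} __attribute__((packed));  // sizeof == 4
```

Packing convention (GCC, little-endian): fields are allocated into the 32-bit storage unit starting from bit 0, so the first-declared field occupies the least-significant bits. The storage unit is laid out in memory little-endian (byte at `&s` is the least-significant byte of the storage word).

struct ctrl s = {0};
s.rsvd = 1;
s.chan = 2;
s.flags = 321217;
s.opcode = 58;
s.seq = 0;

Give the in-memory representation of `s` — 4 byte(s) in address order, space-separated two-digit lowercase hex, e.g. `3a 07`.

rsvd:3 = 1 → 0x1 << 0 → word 0x00000001
chan:2 = 2 → 0x2 << 3 → word 0x00000011
flags:19 = 321217 → 0x4e6c1 << 5 → word 0x009cd831
opcode:7 = 58 → 0x3a << 24 → word 0x3a9cd831
seq:1 = 0 → 0x0 << 31 → word 0x3a9cd831
word = 0x3a9cd831 → little-endian bytes:
  [0]=0x31  [1]=0xd8  [2]=0x9c  [3]=0x3a

31 d8 9c 3a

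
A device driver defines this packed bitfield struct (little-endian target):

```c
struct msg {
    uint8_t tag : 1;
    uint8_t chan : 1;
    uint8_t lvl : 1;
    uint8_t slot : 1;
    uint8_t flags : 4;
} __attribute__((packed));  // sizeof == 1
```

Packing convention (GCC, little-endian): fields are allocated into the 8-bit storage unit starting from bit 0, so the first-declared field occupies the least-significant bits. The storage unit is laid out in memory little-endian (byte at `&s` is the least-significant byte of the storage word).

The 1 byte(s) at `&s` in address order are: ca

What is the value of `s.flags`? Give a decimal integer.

12

[0]=0xca (little-endian) → word 0xca
tag [0+:1] = (word>>0) & 0x1 = 0
chan [1+:1] = (word>>1) & 0x1 = 1
lvl [2+:1] = (word>>2) & 0x1 = 0
slot [3+:1] = (word>>3) & 0x1 = 1
flags [4+:4] = (word>>4) & 0xf = 12  ←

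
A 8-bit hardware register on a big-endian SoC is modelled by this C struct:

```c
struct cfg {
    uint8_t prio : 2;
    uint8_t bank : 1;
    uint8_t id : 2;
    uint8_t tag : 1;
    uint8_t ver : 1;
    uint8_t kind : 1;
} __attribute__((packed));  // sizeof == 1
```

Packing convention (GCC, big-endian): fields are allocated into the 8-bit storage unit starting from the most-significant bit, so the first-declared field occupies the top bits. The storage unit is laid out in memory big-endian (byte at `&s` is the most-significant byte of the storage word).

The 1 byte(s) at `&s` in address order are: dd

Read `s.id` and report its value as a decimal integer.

3

[0]=0xdd (big-endian) → word 0xdd
prio:2 @ bit 6 → (0xdd>>6)&0x3 = 0x3
bank:1 @ bit 5 → (0xdd>>5)&0x1 = 0x0
id:2 @ bit 3 → (0xdd>>3)&0x3 = 0x3  ←
tag:1 @ bit 2 → (0xdd>>2)&0x1 = 0x1
ver:1 @ bit 1 → (0xdd>>1)&0x1 = 0x0
kind:1 @ bit 0 → (0xdd>>0)&0x1 = 0x1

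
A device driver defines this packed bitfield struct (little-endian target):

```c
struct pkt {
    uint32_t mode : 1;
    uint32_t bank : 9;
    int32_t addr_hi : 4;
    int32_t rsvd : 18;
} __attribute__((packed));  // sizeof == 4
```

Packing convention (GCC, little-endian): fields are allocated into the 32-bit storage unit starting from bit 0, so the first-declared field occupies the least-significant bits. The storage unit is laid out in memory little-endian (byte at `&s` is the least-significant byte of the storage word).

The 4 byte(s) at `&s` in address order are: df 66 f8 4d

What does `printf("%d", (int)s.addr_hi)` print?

-7

[0]=0xdf [1]=0x66 [2]=0xf8 [3]=0x4d (little-endian) → word 0x4df866df
mode [0+:1] = (word>>0) & 0x1 = 1
bank [1+:9] = (word>>1) & 0x1ff = 367
addr_hi [10+:4] = (word>>10) & 0xf = 9  ←
rsvd [14+:18] = (word>>14) & 0x3ffff = 79841
addr_hi signed 4b, MSB=1: 9 - 16 = -7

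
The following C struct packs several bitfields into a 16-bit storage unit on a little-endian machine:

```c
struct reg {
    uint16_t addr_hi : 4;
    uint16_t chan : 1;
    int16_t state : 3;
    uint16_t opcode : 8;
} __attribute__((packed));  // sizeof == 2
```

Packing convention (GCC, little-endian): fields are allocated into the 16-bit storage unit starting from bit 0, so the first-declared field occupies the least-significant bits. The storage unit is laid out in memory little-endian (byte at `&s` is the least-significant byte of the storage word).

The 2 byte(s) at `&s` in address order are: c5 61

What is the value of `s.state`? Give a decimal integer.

[0]=0xc5 [1]=0x61 (little-endian) → word 0x61c5
addr_hi:4 @ bit 0 → (0x61c5>>0)&0xf = 0x5
chan:1 @ bit 4 → (0x61c5>>4)&0x1 = 0x0
state:3 @ bit 5 → (0x61c5>>5)&0x7 = 0x6  ←
opcode:8 @ bit 8 → (0x61c5>>8)&0xff = 0x61
state signed 3b, MSB=1: 6 - 8 = -2

-2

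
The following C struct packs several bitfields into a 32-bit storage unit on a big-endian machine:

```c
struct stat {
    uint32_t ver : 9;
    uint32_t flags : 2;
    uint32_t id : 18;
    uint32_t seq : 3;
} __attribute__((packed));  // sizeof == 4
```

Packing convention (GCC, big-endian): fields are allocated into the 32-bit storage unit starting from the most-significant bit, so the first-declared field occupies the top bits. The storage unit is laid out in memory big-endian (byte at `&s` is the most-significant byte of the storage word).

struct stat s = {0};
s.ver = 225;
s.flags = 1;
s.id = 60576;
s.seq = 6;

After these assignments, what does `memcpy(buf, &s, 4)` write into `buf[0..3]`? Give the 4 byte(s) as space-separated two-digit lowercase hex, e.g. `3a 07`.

70 a7 65 06

[23+:9] ver=225 & 0x1ff = 0xe1; word=0x70800000
[21+:2] flags=1 & 0x3 = 0x1; word=0x70a00000
[3+:18] id=60576 & 0x3ffff = 0xeca0; word=0x70a76500
[0+:3] seq=6 & 0x7 = 0x6; word=0x70a76506
word = 0x70a76506 → big-endian bytes:
  [0]=0x70  [1]=0xa7  [2]=0x65  [3]=0x06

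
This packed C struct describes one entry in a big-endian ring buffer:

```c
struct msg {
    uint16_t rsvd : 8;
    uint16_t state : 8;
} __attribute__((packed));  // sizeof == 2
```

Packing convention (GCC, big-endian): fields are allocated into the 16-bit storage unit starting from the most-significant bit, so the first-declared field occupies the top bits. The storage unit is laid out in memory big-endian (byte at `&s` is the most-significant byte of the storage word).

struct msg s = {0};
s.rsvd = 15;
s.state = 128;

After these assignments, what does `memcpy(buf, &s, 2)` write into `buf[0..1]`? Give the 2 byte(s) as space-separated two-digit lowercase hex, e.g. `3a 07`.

0f 80

rsvd:8 = 15 → 0xf << 8 → word 0x0f00
state:8 = 128 → 0x80 << 0 → word 0x0f80
word = 0x0f80 → big-endian bytes:
  [0]=0x0f  [1]=0x80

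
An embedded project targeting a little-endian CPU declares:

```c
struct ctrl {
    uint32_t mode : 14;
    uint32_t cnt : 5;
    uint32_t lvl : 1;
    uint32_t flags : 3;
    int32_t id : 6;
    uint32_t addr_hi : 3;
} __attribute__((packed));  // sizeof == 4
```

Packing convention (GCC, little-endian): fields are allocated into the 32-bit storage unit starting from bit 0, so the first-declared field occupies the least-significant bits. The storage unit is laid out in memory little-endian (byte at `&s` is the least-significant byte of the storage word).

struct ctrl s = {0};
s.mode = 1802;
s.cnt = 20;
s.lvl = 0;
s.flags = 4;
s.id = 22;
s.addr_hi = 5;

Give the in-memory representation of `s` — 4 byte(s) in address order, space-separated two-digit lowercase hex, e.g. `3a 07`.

[0+:14] mode=1802 & 0x3fff = 0x70a; word=0x0000070a
[14+:5] cnt=20 & 0x1f = 0x14; word=0x0005070a
[19+:1] lvl=0 & 0x1 = 0x0; word=0x0005070a
[20+:3] flags=4 & 0x7 = 0x4; word=0x0045070a
[23+:6] id=22 & 0x3f = 0x16; word=0x0b45070a
[29+:3] addr_hi=5 & 0x7 = 0x5; word=0xab45070a
word = 0xab45070a → little-endian bytes:
  [0]=0x0a  [1]=0x07  [2]=0x45  [3]=0xab

0a 07 45 ab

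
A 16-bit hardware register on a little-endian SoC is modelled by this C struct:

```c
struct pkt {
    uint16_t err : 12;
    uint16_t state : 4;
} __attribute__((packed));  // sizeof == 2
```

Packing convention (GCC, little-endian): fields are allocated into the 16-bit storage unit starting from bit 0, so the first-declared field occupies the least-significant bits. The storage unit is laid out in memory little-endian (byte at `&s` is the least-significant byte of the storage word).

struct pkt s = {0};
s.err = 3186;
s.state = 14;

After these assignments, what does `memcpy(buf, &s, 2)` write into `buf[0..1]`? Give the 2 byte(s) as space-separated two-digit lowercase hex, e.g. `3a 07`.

72 ec

err (12b) val=3186 bits=0xc72 at bit 0: 0x0c72
state (4b) val=14 bits=0xe at bit 12: 0xec72
word = 0xec72 → little-endian bytes:
  [0]=0x72  [1]=0xec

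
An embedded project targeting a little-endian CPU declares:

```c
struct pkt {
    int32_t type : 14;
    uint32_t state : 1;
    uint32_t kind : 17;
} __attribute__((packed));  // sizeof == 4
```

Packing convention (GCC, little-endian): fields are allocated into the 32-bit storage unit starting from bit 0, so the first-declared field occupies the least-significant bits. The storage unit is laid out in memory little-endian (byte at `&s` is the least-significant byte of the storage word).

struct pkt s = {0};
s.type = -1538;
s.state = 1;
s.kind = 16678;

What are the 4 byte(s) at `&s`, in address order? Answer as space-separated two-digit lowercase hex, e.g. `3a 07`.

[0+:14] type=-1538 & 0x3fff = 0x39fe; word=0x000039fe
[14+:1] state=1 & 0x1 = 0x1; word=0x000079fe
[15+:17] kind=16678 & 0x1ffff = 0x4126; word=0x209379fe
word = 0x209379fe → little-endian bytes:
  [0]=0xfe  [1]=0x79  [2]=0x93  [3]=0x20

fe 79 93 20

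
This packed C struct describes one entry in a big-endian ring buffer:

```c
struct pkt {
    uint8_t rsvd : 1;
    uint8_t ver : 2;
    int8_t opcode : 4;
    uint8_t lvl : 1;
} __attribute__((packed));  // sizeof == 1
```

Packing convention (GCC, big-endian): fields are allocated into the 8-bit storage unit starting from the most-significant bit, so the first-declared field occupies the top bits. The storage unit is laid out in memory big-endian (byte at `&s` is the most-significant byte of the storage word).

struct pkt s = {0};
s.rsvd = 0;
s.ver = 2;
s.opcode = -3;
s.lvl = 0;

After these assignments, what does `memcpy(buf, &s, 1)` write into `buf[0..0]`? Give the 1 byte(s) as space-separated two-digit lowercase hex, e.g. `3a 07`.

rsvd:1 = 0 → 0x0 << 7 → word 0x00
ver:2 = 2 → 0x2 << 5 → word 0x40
opcode:4 = -3 → 0xd << 1 → word 0x5a
lvl:1 = 0 → 0x0 << 0 → word 0x5a
word = 0x5a → big-endian bytes:
  [0]=0x5a

5a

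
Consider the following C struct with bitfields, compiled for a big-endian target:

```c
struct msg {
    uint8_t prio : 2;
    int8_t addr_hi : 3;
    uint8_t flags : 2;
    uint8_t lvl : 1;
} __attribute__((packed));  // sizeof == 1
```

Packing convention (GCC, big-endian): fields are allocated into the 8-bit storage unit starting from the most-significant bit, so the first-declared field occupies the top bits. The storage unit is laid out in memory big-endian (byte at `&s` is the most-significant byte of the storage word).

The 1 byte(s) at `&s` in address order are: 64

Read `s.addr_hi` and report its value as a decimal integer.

[0]=0x64 (big-endian) → word 0x64
prio [6+:2] = (word>>6) & 0x3 = 1
addr_hi [3+:3] = (word>>3) & 0x7 = 4  ←
flags [1+:2] = (word>>1) & 0x3 = 2
lvl [0+:1] = (word>>0) & 0x1 = 0
addr_hi signed 3b, MSB=1: 4 - 8 = -4

-4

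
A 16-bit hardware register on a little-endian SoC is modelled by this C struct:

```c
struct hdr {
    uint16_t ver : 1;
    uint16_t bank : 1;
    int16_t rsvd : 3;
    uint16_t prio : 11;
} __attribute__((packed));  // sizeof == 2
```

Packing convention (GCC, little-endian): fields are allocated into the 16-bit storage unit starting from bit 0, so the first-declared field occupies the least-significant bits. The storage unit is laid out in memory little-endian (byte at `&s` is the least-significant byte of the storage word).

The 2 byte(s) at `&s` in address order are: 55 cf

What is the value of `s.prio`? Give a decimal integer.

[0]=0x55 [1]=0xcf (little-endian) → word 0xcf55
ver:1 @ bit 0 → (0xcf55>>0)&0x1 = 0x1
bank:1 @ bit 1 → (0xcf55>>1)&0x1 = 0x0
rsvd:3 @ bit 2 → (0xcf55>>2)&0x7 = 0x5
prio:11 @ bit 5 → (0xcf55>>5)&0x7ff = 0x67a  ←

1658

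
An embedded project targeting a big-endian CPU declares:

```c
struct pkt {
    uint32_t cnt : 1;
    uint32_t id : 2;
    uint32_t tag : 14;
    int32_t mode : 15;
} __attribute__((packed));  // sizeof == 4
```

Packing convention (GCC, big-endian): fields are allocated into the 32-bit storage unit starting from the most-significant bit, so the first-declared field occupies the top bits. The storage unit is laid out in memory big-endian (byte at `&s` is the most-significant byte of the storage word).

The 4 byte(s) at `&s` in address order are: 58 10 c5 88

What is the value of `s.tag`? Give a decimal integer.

[0]=0x58 [1]=0x10 [2]=0xc5 [3]=0x88 (big-endian) → word 0x5810c588
cnt [31+:1] = (word>>31) & 0x1 = 0
id [29+:2] = (word>>29) & 0x3 = 2
tag [15+:14] = (word>>15) & 0x3fff = 12321  ←
mode [0+:15] = (word>>0) & 0x7fff = 17800

12321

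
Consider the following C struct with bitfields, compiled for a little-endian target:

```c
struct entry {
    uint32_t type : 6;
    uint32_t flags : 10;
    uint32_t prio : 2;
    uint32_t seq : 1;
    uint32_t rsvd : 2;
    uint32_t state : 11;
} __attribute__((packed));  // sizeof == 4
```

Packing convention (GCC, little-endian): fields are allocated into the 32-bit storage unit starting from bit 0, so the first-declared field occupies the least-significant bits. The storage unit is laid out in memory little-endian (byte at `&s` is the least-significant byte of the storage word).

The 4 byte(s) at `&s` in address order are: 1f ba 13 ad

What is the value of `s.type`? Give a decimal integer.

31

[0]=0x1f [1]=0xba [2]=0x13 [3]=0xad (little-endian) → word 0xad13ba1f
type [0+:6] = (word>>0) & 0x3f = 31  ←
flags [6+:10] = (word>>6) & 0x3ff = 744
prio [16+:2] = (word>>16) & 0x3 = 3
seq [18+:1] = (word>>18) & 0x1 = 0
rsvd [19+:2] = (word>>19) & 0x3 = 2
state [21+:11] = (word>>21) & 0x7ff = 1384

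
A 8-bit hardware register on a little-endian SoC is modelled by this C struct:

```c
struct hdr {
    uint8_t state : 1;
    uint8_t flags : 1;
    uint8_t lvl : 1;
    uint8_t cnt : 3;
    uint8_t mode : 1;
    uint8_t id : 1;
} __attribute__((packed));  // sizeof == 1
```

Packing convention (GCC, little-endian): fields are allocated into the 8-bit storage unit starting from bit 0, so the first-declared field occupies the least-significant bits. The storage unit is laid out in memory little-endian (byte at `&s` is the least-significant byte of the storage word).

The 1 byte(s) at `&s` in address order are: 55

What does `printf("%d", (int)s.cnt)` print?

2

[0]=0x55 (little-endian) → word 0x55
state:1 @ bit 0 → (0x55>>0)&0x1 = 0x1
flags:1 @ bit 1 → (0x55>>1)&0x1 = 0x0
lvl:1 @ bit 2 → (0x55>>2)&0x1 = 0x1
cnt:3 @ bit 3 → (0x55>>3)&0x7 = 0x2  ←
mode:1 @ bit 6 → (0x55>>6)&0x1 = 0x1
id:1 @ bit 7 → (0x55>>7)&0x1 = 0x0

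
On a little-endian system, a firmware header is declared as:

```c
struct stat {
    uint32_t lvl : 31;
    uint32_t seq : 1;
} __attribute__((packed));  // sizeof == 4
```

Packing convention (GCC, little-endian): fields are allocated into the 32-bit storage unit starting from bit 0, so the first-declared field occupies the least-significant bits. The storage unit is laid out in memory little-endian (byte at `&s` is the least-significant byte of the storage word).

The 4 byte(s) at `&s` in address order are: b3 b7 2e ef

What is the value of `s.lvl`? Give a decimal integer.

1865332659

[0]=0xb3 [1]=0xb7 [2]=0x2e [3]=0xef (little-endian) → word 0xef2eb7b3
lvl:31 @ bit 0 → (0xef2eb7b3>>0)&0x7fffffff = 0x6f2eb7b3  ←
seq:1 @ bit 31 → (0xef2eb7b3>>31)&0x1 = 0x1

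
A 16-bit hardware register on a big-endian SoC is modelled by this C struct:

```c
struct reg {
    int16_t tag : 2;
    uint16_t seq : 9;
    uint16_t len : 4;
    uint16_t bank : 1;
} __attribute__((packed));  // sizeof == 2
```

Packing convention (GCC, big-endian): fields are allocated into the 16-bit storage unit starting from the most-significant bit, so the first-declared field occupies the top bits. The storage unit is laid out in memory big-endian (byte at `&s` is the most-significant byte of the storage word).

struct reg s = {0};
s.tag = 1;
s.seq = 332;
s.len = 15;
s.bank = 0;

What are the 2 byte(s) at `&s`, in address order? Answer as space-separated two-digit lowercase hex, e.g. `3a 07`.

tag:2 = 1 → 0x1 << 14 → word 0x4000
seq:9 = 332 → 0x14c << 5 → word 0x6980
len:4 = 15 → 0xf << 1 → word 0x699e
bank:1 = 0 → 0x0 << 0 → word 0x699e
word = 0x699e → big-endian bytes:
  [0]=0x69  [1]=0x9e

69 9e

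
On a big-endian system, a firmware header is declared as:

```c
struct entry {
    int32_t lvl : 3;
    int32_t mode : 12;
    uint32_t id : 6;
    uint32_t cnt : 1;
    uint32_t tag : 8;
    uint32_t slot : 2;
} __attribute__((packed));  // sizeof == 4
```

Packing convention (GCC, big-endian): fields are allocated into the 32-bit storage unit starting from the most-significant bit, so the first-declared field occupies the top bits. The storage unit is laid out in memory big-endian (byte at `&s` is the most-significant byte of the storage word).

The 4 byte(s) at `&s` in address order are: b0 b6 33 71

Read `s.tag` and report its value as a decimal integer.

[0]=0xb0 [1]=0xb6 [2]=0x33 [3]=0x71 (big-endian) → word 0xb0b63371
lvl [29+:3] = (word>>29) & 0x7 = 5
mode [17+:12] = (word>>17) & 0xfff = 2139
id [11+:6] = (word>>11) & 0x3f = 6
cnt [10+:1] = (word>>10) & 0x1 = 0
tag [2+:8] = (word>>2) & 0xff = 220  ←
slot [0+:2] = (word>>0) & 0x3 = 1

220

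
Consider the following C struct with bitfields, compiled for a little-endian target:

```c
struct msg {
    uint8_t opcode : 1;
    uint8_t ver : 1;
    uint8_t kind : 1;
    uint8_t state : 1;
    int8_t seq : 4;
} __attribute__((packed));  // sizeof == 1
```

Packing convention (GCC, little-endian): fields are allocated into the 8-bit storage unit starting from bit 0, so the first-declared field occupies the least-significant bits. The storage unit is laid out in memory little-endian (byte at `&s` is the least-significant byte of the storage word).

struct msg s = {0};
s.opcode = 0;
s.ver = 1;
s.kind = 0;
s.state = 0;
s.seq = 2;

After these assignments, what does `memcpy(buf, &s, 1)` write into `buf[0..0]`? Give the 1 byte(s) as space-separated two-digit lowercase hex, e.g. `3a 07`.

22

[0+:1] opcode=0 & 0x1 = 0x0; word=0x00
[1+:1] ver=1 & 0x1 = 0x1; word=0x02
[2+:1] kind=0 & 0x1 = 0x0; word=0x02
[3+:1] state=0 & 0x1 = 0x0; word=0x02
[4+:4] seq=2 & 0xf = 0x2; word=0x22
word = 0x22 → little-endian bytes:
  [0]=0x22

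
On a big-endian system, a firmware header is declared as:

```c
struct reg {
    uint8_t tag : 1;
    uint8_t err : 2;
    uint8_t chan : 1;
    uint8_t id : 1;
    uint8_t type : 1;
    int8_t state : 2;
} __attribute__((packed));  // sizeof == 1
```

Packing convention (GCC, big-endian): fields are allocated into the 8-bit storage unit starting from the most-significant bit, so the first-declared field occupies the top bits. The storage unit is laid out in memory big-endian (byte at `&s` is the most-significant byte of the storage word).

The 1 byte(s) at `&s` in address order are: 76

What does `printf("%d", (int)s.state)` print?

-2

[0]=0x76 (big-endian) → word 0x76
tag:1 @ bit 7 → (0x76>>7)&0x1 = 0x0
err:2 @ bit 5 → (0x76>>5)&0x3 = 0x3
chan:1 @ bit 4 → (0x76>>4)&0x1 = 0x1
id:1 @ bit 3 → (0x76>>3)&0x1 = 0x0
type:1 @ bit 2 → (0x76>>2)&0x1 = 0x1
state:2 @ bit 0 → (0x76>>0)&0x3 = 0x2  ←
state signed 2b, MSB=1: 2 - 4 = -2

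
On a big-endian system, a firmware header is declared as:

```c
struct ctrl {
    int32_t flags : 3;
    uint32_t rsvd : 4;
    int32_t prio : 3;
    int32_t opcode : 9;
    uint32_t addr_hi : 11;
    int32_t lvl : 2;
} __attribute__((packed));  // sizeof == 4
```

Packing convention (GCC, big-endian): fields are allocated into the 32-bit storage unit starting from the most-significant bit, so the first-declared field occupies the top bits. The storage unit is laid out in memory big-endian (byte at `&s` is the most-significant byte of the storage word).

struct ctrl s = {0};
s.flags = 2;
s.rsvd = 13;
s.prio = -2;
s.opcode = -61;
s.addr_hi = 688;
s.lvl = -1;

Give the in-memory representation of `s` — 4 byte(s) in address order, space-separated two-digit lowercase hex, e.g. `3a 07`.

flags (3b) val=2 bits=0x2 at bit 29: 0x40000000
rsvd (4b) val=13 bits=0xd at bit 25: 0x5a000000
prio (3b) val=-2 bits=0x6 at bit 22: 0x5b800000
opcode (9b) val=-61 bits=0x1c3 at bit 13: 0x5bb86000
addr_hi (11b) val=688 bits=0x2b0 at bit 2: 0x5bb86ac0
lvl (2b) val=-1 bits=0x3 at bit 0: 0x5bb86ac3
word = 0x5bb86ac3 → big-endian bytes:
  [0]=0x5b  [1]=0xb8  [2]=0x6a  [3]=0xc3

5b b8 6a c3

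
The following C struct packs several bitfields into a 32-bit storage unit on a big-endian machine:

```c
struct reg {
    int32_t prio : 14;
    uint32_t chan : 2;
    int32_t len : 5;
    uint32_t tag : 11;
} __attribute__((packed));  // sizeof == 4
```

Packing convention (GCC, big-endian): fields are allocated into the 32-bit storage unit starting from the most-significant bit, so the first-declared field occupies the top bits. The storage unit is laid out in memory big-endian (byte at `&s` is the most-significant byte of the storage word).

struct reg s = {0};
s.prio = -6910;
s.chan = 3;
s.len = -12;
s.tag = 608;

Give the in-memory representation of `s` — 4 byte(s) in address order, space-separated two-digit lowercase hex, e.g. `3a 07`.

94 0b a2 60

prio:14 = -6910 → 0x2502 << 18 → word 0x94080000
chan:2 = 3 → 0x3 << 16 → word 0x940b0000
len:5 = -12 → 0x14 << 11 → word 0x940ba000
tag:11 = 608 → 0x260 << 0 → word 0x940ba260
word = 0x940ba260 → big-endian bytes:
  [0]=0x94  [1]=0x0b  [2]=0xa2  [3]=0x60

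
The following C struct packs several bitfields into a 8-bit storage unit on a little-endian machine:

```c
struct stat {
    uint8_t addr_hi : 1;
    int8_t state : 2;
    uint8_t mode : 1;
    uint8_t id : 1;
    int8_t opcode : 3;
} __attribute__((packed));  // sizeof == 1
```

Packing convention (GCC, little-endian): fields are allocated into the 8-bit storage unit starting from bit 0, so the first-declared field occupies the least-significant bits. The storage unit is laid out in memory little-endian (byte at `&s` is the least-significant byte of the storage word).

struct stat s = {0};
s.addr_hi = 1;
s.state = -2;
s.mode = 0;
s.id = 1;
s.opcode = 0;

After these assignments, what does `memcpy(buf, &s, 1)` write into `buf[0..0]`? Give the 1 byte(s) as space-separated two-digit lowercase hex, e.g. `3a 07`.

15

addr_hi:1 = 1 → 0x1 << 0 → word 0x01
state:2 = -2 → 0x2 << 1 → word 0x05
mode:1 = 0 → 0x0 << 3 → word 0x05
id:1 = 1 → 0x1 << 4 → word 0x15
opcode:3 = 0 → 0x0 << 5 → word 0x15
word = 0x15 → little-endian bytes:
  [0]=0x15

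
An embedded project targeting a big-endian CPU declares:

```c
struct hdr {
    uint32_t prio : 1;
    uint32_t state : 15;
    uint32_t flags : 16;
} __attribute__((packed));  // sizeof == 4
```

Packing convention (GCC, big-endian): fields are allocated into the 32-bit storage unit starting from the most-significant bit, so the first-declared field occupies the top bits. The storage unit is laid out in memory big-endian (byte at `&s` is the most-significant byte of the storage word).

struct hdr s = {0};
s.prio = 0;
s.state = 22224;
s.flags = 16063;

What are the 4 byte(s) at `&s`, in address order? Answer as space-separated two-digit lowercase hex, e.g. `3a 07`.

prio (1b) val=0 bits=0x0 at bit 31: 0x00000000
state (15b) val=22224 bits=0x56d0 at bit 16: 0x56d00000
flags (16b) val=16063 bits=0x3ebf at bit 0: 0x56d03ebf
word = 0x56d03ebf → big-endian bytes:
  [0]=0x56  [1]=0xd0  [2]=0x3e  [3]=0xbf

56 d0 3e bf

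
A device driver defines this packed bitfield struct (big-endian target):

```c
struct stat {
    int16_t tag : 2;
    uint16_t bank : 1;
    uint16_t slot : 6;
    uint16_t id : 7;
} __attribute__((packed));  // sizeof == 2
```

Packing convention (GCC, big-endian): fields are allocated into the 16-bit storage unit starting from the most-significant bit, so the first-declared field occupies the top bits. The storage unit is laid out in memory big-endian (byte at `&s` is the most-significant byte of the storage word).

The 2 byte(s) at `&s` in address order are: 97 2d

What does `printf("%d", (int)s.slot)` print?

46

[0]=0x97 [1]=0x2d (big-endian) → word 0x972d
tag [14+:2] = (word>>14) & 0x3 = 2
bank [13+:1] = (word>>13) & 0x1 = 0
slot [7+:6] = (word>>7) & 0x3f = 46  ←
id [0+:7] = (word>>0) & 0x7f = 45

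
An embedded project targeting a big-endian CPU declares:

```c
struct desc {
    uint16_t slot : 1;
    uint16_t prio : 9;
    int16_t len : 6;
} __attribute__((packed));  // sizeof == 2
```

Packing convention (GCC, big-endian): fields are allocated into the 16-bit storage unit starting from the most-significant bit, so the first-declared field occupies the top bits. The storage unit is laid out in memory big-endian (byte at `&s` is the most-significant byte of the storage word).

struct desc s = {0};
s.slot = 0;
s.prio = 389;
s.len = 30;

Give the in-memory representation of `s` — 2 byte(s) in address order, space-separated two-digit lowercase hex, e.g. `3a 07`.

slot:1 = 0 → 0x0 << 15 → word 0x0000
prio:9 = 389 → 0x185 << 6 → word 0x6140
len:6 = 30 → 0x1e << 0 → word 0x615e
word = 0x615e → big-endian bytes:
  [0]=0x61  [1]=0x5e

61 5e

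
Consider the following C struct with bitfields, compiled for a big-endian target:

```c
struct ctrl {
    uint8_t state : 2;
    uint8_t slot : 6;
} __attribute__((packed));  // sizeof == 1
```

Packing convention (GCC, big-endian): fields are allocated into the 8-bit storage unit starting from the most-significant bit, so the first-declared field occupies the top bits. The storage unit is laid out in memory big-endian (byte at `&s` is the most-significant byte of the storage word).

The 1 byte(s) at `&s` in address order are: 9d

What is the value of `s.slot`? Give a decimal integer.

29

[0]=0x9d (big-endian) → word 0x9d
state [6+:2] = (word>>6) & 0x3 = 2
slot [0+:6] = (word>>0) & 0x3f = 29  ←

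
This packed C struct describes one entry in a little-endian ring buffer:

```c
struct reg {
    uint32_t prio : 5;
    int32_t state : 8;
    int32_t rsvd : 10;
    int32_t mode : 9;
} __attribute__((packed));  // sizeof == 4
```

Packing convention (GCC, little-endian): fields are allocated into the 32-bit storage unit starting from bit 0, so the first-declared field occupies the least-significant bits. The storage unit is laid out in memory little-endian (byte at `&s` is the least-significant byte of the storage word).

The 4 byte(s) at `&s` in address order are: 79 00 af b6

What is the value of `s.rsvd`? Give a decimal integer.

376

[0]=0x79 [1]=0x00 [2]=0xaf [3]=0xb6 (little-endian) → word 0xb6af0079
prio [0+:5] = (word>>0) & 0x1f = 25
state [5+:8] = (word>>5) & 0xff = 3
rsvd [13+:10] = (word>>13) & 0x3ff = 376  ←
mode [23+:9] = (word>>23) & 0x1ff = 365
rsvd signed 10b, MSB=0: value = 376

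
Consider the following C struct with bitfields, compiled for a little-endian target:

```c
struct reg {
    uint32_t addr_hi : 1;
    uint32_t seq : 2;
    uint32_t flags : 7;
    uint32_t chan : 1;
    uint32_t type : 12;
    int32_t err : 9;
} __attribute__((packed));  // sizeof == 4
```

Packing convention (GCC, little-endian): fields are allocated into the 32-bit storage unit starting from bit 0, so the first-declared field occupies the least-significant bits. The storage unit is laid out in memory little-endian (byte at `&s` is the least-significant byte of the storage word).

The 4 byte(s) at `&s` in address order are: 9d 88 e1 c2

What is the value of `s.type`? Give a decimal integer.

3121

[0]=0x9d [1]=0x88 [2]=0xe1 [3]=0xc2 (little-endian) → word 0xc2e1889d
addr_hi [0+:1] = (word>>0) & 0x1 = 1
seq [1+:2] = (word>>1) & 0x3 = 2
flags [3+:7] = (word>>3) & 0x7f = 19
chan [10+:1] = (word>>10) & 0x1 = 0
type [11+:12] = (word>>11) & 0xfff = 3121  ←
err [23+:9] = (word>>23) & 0x1ff = 389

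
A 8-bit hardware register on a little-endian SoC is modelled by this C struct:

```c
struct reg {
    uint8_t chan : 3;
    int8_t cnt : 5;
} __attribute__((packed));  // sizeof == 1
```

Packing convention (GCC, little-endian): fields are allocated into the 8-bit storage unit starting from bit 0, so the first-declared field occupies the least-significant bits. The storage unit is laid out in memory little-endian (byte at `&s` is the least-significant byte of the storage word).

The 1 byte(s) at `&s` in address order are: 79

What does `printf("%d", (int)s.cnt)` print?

15

[0]=0x79 (little-endian) → word 0x79
chan:3 @ bit 0 → (0x79>>0)&0x7 = 0x1
cnt:5 @ bit 3 → (0x79>>3)&0x1f = 0xf  ←
cnt signed 5b, MSB=0: value = 15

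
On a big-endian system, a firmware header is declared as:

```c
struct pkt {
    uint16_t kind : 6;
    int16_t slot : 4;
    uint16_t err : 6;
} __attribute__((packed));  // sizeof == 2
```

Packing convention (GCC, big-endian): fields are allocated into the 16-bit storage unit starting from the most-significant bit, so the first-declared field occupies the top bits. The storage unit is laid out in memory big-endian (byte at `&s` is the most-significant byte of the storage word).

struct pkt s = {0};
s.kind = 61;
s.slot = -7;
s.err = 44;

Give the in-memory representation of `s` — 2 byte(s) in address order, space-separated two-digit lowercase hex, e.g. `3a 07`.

kind (6b) val=61 bits=0x3d at bit 10: 0xf400
slot (4b) val=-7 bits=0x9 at bit 6: 0xf640
err (6b) val=44 bits=0x2c at bit 0: 0xf66c
word = 0xf66c → big-endian bytes:
  [0]=0xf6  [1]=0x6c

f6 6c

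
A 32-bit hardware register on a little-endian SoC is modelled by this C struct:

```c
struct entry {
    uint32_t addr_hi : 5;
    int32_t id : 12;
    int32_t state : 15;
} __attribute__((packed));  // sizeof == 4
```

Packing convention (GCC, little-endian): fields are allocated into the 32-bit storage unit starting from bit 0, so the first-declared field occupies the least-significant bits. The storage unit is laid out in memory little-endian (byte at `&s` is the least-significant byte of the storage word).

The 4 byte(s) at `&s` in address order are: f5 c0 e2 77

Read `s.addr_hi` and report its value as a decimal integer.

[0]=0xf5 [1]=0xc0 [2]=0xe2 [3]=0x77 (little-endian) → word 0x77e2c0f5
addr_hi:5 @ bit 0 → (0x77e2c0f5>>0)&0x1f = 0x15  ←
id:12 @ bit 5 → (0x77e2c0f5>>5)&0xfff = 0x607
state:15 @ bit 17 → (0x77e2c0f5>>17)&0x7fff = 0x3bf1

21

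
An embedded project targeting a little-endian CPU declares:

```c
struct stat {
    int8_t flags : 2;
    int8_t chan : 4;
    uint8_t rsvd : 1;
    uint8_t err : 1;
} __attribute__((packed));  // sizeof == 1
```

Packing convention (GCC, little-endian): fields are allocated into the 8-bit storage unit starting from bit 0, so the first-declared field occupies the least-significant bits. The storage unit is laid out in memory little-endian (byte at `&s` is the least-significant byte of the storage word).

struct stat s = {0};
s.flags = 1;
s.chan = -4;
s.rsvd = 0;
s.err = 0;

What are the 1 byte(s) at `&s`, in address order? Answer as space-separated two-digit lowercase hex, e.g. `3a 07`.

31

flags:2 = 1 → 0x1 << 0 → word 0x01
chan:4 = -4 → 0xc << 2 → word 0x31
rsvd:1 = 0 → 0x0 << 6 → word 0x31
err:1 = 0 → 0x0 << 7 → word 0x31
word = 0x31 → little-endian bytes:
  [0]=0x31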